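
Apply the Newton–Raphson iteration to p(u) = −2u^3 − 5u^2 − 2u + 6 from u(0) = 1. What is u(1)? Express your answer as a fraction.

5/6

p'(u) = −6u^2 − 10u − 2.
p(1) = −3, p'(1) = −18, so u(1) = 1 − (−3)/(−18) = 5/6.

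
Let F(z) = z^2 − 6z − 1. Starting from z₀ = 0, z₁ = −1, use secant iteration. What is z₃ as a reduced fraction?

F(0) = −1, F(−1) = 6. z₂ = (−1) − 6·((−1) − 0)/(6 − (−1)) = −1/7.
F(−1) = 6, F(−1/7) = −6/49. z₃ = (−1/7) − (−6/49)·((−1/7) − (−1))/((−6/49) − 6) = −4/25.

−4/25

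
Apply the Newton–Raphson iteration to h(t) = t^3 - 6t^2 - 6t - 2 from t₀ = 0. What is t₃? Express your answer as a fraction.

h'(t) = 3t^2 - 12t - 6.
h(0) = -2, h'(0) = -6, so t₁ = 0 - (-2)/(-6) = -1/3.
h(-1/3) = -19/27, h'(-1/3) = -5/3, so t₂ = (-1/3) - (-19/27)/(-5/3) = -34/45.
h(-34/45) = -120574/91125, h'(-34/45) = 3226/675, so t₃ = (-34/45) - (-120574/91125)/(3226/675) = -104239/217755.

-104239/217755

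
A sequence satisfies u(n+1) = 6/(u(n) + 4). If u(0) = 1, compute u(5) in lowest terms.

1038/893

u(1) = 6/(1 + 4) = 6/5.
u(2) = 6/(6/5 + 4) = 15/13.
u(3) = 6/(15/13 + 4) = 78/67.
u(4) = 6/(78/67 + 4) = 201/173.
u(5) = 6/(201/173 + 4) = 1038/893.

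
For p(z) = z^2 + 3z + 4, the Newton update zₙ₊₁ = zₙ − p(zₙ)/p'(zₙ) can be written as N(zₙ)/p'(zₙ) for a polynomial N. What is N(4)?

p'(z) = 2z + 3.
N(z) = z·p'(z) − p(z) = z·(2z + 3) − (z^2 + 3z + 4) = z^2 − 4.
N(4) = 12.

12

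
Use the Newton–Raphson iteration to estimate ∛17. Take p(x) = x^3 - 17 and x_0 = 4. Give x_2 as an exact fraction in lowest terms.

p'(x) = 3x^2.
p(4) = 47, p'(4) = 48, so x_1 = 4 - 47/48 = 145/48.
p(145/48) = 1168561/110592, p'(145/48) = 21025/768, so x_2 = (145/48) - (1168561/110592)/(21025/768) = 3988657/1513800.

3988657/1513800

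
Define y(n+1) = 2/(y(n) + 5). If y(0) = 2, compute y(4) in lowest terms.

398/1069

y(1) = 2/(2 + 5) = 2/7.
y(2) = 2/(2/7 + 5) = 14/37.
y(3) = 2/(14/37 + 5) = 74/199.
y(4) = 2/(74/199 + 5) = 398/1069.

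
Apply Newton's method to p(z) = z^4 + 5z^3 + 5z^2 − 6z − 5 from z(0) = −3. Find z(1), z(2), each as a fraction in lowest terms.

z(1) = −23/9, z(2) = 2819/771

p'(z) = 4z^3 + 15z^2 + 10z − 6.
p(−3) = 4, p'(−3) = −9, so z(1) = (−3) − 4/(−9) = −23/9.
p(−23/9) = 14368/6561, p'(−23/9) = −257/729, so z(2) = (−23/9) − (14368/6561)/(−257/729) = 2819/771.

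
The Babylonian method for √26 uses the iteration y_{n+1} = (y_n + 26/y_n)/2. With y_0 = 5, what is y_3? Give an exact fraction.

y_1 = (5 + 26/5)/2 = 51/10.
y_2 = (51/10 + 26/(51/10))/2 = 5201/1020.
y_3 = (5201/1020 + 26/(5201/1020))/2 = 54100801/10610040.

54100801/10610040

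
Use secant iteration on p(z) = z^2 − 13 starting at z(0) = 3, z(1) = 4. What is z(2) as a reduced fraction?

25/7

p(3) = −4, p(4) = 3. z(2) = 4 − 3·(4 − 3)/(3 − (−4)) = 25/7.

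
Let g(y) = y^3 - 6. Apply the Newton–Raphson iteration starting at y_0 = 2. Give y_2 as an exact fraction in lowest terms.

1979/1089

g'(y) = 3y^2.
g(2) = 2, g'(2) = 12, so y_1 = 2 - 2/12 = 11/6.
g(11/6) = 35/216, g'(11/6) = 121/12, so y_2 = (11/6) - (35/216)/(121/12) = 1979/1089.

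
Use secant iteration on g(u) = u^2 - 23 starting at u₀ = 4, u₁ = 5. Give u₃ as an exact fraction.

g(4) = -7, g(5) = 2. u₂ = 5 - 2·(5 - 4)/(2 - (-7)) = 43/9.
g(5) = 2, g(43/9) = -14/81. u₃ = (43/9) - (-14/81)·((43/9) - 5)/((-14/81) - 2) = 211/44.

211/44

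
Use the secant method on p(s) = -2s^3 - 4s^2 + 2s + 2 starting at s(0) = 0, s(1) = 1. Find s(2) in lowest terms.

1/2

p(0) = 2, p(1) = -2. s(2) = 1 - (-2)·(1 - 0)/((-2) - 2) = 1/2.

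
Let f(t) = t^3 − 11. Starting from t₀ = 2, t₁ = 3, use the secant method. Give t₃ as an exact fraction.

16025/7267

f(2) = −3, f(3) = 16. t₂ = 3 − 16·(3 − 2)/(16 − (−3)) = 41/19.
f(3) = 16, f(41/19) = −6528/6859. t₃ = (41/19) − (−6528/6859)·((41/19) − 3)/((−6528/6859) − 16) = 16025/7267.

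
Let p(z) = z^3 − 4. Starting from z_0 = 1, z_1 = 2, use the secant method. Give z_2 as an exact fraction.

p(1) = −3, p(2) = 4. z_2 = 2 − 4·(2 − 1)/(4 − (−3)) = 10/7.

10/7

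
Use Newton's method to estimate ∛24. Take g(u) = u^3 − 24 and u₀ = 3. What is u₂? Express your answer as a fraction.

13162/4563

g'(u) = 3u^2.
g(3) = 3, g'(3) = 27, so u₁ = 3 − 3/27 = 26/9.
g(26/9) = 80/729, g'(26/9) = 676/27, so u₂ = (26/9) − (80/729)/(676/27) = 13162/4563.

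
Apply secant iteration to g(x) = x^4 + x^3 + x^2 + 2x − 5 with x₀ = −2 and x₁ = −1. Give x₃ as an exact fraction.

g(−2) = 3, g(−1) = −6. x₂ = (−1) − (−6)·((−1) − (−2))/((−6) − 3) = −5/3.
g(−1) = −6, g(−5/3) = −200/81. x₃ = (−5/3) − (−200/81)·((−5/3) − (−1))/((−200/81) − (−6)) = −305/143.

−305/143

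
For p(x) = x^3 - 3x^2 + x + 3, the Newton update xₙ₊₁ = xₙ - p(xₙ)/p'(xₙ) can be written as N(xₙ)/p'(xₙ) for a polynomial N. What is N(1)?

p'(x) = 3x^2 - 6x + 1.
N(x) = x·p'(x) - p(x) = x·(3x^2 - 6x + 1) - (x^3 - 3x^2 + x + 3) = 2x^3 - 3x^2 - 3.
N(1) = -4.

-4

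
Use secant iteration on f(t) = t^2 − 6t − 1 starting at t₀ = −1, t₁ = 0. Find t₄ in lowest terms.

f(−1) = 6, f(0) = −1. t₂ = 0 − (−1)·(0 − (−1))/((−1) − 6) = −1/7.
f(0) = −1, f(−1/7) = −6/49. t₃ = (−1/7) − (−6/49)·((−1/7) − 0)/((−6/49) − (−1)) = −7/43.
f(−1/7) = −6/49, f(−7/43) = 6/1849. t₄ = (−7/43) − (6/1849)·((−7/43) − (−1/7))/((6/1849) − (−6/49)) = −154/949.

−154/949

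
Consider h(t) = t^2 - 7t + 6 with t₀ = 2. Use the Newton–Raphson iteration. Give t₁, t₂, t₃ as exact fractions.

h'(t) = 2t - 7.
h(2) = -4, h'(2) = -3, so t₁ = 2 - (-4)/(-3) = 2/3.
h(2/3) = 16/9, h'(2/3) = -17/3, so t₂ = (2/3) - (16/9)/(-17/3) = 50/51.
h(50/51) = 256/2601, h'(50/51) = -257/51, so t₃ = (50/51) - (256/2601)/(-257/51) = 13106/13107.

t₁ = 2/3, t₂ = 50/51, t₃ = 13106/13107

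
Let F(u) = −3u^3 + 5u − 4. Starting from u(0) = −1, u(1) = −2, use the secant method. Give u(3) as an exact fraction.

F(−1) = −6, F(−2) = 10. u(2) = (−2) − 10·((−2) − (−1))/(10 − (−6)) = −11/8.
F(−2) = 10, F(−11/8) = −1575/512. u(3) = (−11/8) − (−1575/512)·((−11/8) − (−2))/((−1575/512) − 10) = −2038/1339.

−2038/1339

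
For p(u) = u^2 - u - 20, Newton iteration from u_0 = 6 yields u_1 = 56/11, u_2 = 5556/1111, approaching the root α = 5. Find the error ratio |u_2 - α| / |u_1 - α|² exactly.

11/101

u_1 - α = 56/11 - 5 = 1/11, so |u_1 - α| = 1/11.
u_2 - α = 5556/1111 - 5 = 1/1111, so |u_2 - α| = 1/1111.
|u_1 - α|² = 1/121.
Ratio = (1/1111) / (1/121) = 11/101.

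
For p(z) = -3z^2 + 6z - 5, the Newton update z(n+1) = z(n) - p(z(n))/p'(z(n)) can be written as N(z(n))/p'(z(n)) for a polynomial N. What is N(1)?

2

p'(z) = -6z + 6.
N(z) = z·p'(z) - p(z) = z·(-6z + 6) - (-3z^2 + 6z - 5) = -3z^2 + 5.
N(1) = 2.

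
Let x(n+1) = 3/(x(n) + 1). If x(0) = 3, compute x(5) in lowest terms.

120/97

x(1) = 3/(3 + 1) = 3/4.
x(2) = 3/(3/4 + 1) = 12/7.
x(3) = 3/(12/7 + 1) = 21/19.
x(4) = 3/(21/19 + 1) = 57/40.
x(5) = 3/(57/40 + 1) = 120/97.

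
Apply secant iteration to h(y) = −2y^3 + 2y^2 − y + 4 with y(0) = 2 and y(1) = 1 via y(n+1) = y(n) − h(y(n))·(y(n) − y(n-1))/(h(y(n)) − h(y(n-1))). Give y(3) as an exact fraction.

h(2) = −6, h(1) = 3. y(2) = 1 − 3·(1 − 2)/(3 − (−6)) = 4/3.
h(1) = 3, h(4/3) = 40/27. y(3) = (4/3) − (40/27)·((4/3) − 1)/((40/27) − 3) = 68/41.

68/41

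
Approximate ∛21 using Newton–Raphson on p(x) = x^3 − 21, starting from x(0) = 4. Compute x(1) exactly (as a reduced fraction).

p'(x) = 3x^2.
p(4) = 43, p'(4) = 48, so x(1) = 4 − 43/48 = 149/48.

149/48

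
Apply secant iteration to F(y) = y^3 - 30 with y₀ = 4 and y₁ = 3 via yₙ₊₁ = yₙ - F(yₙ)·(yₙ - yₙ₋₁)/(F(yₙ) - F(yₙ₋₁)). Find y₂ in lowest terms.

F(4) = 34, F(3) = -3. y₂ = 3 - (-3)·(3 - 4)/((-3) - 34) = 114/37.

114/37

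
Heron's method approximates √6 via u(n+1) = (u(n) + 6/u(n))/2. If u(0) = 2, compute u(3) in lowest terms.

u(1) = (2 + 6/2)/2 = 5/2.
u(2) = (5/2 + 6/(5/2))/2 = 49/20.
u(3) = (49/20 + 6/(49/20))/2 = 4801/1960.

4801/1960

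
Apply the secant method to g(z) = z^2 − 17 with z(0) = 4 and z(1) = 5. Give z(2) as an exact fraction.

g(4) = −1, g(5) = 8. z(2) = 5 − 8·(5 − 4)/(8 − (−1)) = 37/9.

37/9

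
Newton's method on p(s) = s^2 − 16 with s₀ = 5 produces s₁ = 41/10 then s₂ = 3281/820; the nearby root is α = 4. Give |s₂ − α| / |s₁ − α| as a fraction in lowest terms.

1/82

s₁ − α = 41/10 − 4 = 1/10, so |s₁ − α| = 1/10.
s₂ − α = 3281/820 − 4 = 1/820, so |s₂ − α| = 1/820.
Ratio = (1/820) / (1/10) = 1/82.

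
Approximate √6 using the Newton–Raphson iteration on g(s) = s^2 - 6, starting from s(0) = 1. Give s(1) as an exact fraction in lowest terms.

g'(s) = 2s.
g(1) = -5, g'(1) = 2, so s(1) = 1 - (-5)/2 = 7/2.

7/2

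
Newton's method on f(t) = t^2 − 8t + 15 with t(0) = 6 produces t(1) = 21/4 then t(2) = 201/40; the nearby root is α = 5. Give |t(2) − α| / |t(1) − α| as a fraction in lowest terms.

t(1) − α = 21/4 − 5 = 1/4, so |t(1) − α| = 1/4.
t(2) − α = 201/40 − 5 = 1/40, so |t(2) − α| = 1/40.
Ratio = (1/40) / (1/4) = 1/10.

1/10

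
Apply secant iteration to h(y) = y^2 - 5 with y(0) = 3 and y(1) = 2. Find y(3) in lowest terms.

47/21

h(3) = 4, h(2) = -1. y(2) = 2 - (-1)·(2 - 3)/((-1) - 4) = 11/5.
h(2) = -1, h(11/5) = -4/25. y(3) = (11/5) - (-4/25)·((11/5) - 2)/((-4/25) - (-1)) = 47/21.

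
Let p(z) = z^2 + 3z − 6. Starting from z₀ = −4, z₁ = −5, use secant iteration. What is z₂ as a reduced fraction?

p(−4) = −2, p(−5) = 4. z₂ = (−5) − 4·((−5) − (−4))/(4 − (−2)) = −13/3.

−13/3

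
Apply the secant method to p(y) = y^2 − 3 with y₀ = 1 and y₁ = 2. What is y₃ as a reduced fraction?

19/11

p(1) = −2, p(2) = 1. y₂ = 2 − 1·(2 − 1)/(1 − (−2)) = 5/3.
p(2) = 1, p(5/3) = −2/9. y₃ = (5/3) − (−2/9)·((5/3) − 2)/((−2/9) − 1) = 19/11.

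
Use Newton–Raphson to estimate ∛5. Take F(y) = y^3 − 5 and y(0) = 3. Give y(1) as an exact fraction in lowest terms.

59/27

F'(y) = 3y^2.
F(3) = 22, F'(3) = 27, so y(1) = 3 − 22/27 = 59/27.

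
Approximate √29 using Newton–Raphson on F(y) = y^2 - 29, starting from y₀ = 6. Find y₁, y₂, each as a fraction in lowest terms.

F'(y) = 2y.
F(6) = 7, F'(6) = 12, so y₁ = 6 - 7/12 = 65/12.
F(65/12) = 49/144, F'(65/12) = 65/6, so y₂ = (65/12) - (49/144)/(65/6) = 8401/1560.

y₁ = 65/12, y₂ = 8401/1560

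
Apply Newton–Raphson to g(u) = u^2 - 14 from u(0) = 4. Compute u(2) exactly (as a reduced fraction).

g'(u) = 2u.
g(4) = 2, g'(4) = 8, so u(1) = 4 - 2/8 = 15/4.
g(15/4) = 1/16, g'(15/4) = 15/2, so u(2) = (15/4) - (1/16)/(15/2) = 449/120.

449/120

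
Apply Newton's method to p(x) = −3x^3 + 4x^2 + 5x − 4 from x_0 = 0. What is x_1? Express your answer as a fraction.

p'(x) = −9x^2 + 8x + 5.
p(0) = −4, p'(0) = 5, so x_1 = 0 − (−4)/5 = 4/5.

4/5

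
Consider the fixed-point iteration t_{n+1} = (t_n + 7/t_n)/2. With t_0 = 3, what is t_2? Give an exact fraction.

127/48

t_1 = (3 + 7/3)/2 = 8/3.
t_2 = (8/3 + 7/(8/3))/2 = 127/48.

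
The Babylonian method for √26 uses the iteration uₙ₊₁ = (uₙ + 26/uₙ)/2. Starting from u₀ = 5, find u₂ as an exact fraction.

u₁ = (5 + 26/5)/2 = 51/10.
u₂ = (51/10 + 26/(51/10))/2 = 5201/1020.

5201/1020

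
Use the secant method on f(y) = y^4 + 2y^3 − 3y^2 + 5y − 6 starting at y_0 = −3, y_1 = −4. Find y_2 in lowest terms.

−82/25

f(−3) = −21, f(−4) = 54. y_2 = (−4) − 54·((−4) − (−3))/(54 − (−21)) = −82/25.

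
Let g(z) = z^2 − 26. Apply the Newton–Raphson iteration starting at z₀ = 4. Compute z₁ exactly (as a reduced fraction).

21/4

g'(z) = 2z.
g(4) = −10, g'(4) = 8, so z₁ = 4 − (−10)/8 = 21/4.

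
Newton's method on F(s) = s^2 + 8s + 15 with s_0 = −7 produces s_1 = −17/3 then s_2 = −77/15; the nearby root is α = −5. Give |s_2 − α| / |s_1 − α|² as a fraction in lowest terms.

3/10

s_1 − α = −17/3 − (−5) = −17/3 + 5 = −2/3, so |s_1 − α| = 2/3.
s_2 − α = −77/15 − (−5) = −77/15 + 5 = −2/15, so |s_2 − α| = 2/15.
|s_1 − α|² = 4/9.
Ratio = (2/15) / (4/9) = 3/10.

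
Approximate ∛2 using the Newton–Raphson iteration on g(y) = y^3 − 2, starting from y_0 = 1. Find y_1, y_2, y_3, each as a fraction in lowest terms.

g'(y) = 3y^2.
g(1) = −1, g'(1) = 3, so y_1 = 1 − (−1)/3 = 4/3.
g(4/3) = 10/27, g'(4/3) = 16/3, so y_2 = (4/3) − (10/27)/(16/3) = 91/72.
g(91/72) = 7075/373248, g'(91/72) = 8281/1728, so y_3 = (91/72) − (7075/373248)/(8281/1728) = 1126819/894348.

y_1 = 4/3, y_2 = 91/72, y_3 = 1126819/894348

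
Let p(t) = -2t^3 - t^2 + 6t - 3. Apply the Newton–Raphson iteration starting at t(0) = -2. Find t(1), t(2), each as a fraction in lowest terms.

t(1) = -31/14, t(2) = -56971/26054

p'(t) = -6t^2 - 2t + 6.
p(-2) = -3, p'(-2) = -14, so t(1) = (-2) - (-3)/(-14) = -31/14.
p(-31/14) = 180/343, p'(-31/14) = -1861/98, so t(2) = (-31/14) - (180/343)/(-1861/98) = -56971/26054.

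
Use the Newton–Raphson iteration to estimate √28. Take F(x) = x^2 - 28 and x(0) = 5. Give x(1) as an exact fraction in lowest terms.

53/10

F'(x) = 2x.
F(5) = -3, F'(5) = 10, so x(1) = 5 - (-3)/10 = 53/10.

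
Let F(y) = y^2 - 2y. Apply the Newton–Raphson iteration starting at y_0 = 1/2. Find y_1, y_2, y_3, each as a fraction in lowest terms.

F'(y) = 2y - 2.
F(1/2) = -3/4, F'(1/2) = -1, so y_1 = (1/2) - (-3/4)/(-1) = -1/4.
F(-1/4) = 9/16, F'(-1/4) = -5/2, so y_2 = (-1/4) - (9/16)/(-5/2) = -1/40.
F(-1/40) = 81/1600, F'(-1/40) = -41/20, so y_3 = (-1/40) - (81/1600)/(-41/20) = -1/3280.

y_1 = -1/4, y_2 = -1/40, y_3 = -1/3280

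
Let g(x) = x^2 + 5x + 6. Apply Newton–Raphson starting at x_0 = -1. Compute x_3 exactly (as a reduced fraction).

-509/255

g'(x) = 2x + 5.
g(-1) = 2, g'(-1) = 3, so x_1 = (-1) - 2/3 = -5/3.
g(-5/3) = 4/9, g'(-5/3) = 5/3, so x_2 = (-5/3) - (4/9)/(5/3) = -29/15.
g(-29/15) = 16/225, g'(-29/15) = 17/15, so x_3 = (-29/15) - (16/225)/(17/15) = -509/255.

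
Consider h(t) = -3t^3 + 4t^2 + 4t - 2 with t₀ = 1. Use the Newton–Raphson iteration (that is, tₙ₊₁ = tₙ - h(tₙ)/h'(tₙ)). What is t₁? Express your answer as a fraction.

h'(t) = -9t^2 + 8t + 4.
h(1) = 3, h'(1) = 3, so t₁ = 1 - 3/3 = 0.

0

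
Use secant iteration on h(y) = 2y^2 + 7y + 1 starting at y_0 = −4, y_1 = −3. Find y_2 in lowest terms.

h(−4) = 5, h(−3) = −2. y_2 = (−3) − (−2)·((−3) − (−4))/((−2) − 5) = −23/7.

−23/7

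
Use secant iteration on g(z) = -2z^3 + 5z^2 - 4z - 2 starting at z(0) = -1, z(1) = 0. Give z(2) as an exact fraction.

-2/11

g(-1) = 9, g(0) = -2. z(2) = 0 - (-2)·(0 - (-1))/((-2) - 9) = -2/11.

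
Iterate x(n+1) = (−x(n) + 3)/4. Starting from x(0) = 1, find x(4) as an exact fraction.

77/128

x(1) = (−1 + 3)/4 = 1/2.
x(2) = (−(1/2) + 3)/4 = 5/8.
x(3) = (−(5/8) + 3)/4 = 19/32.
x(4) = (−(19/32) + 3)/4 = 77/128.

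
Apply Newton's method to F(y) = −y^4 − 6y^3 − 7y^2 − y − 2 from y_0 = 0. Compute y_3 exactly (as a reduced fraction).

−442870/270517

F'(y) = −4y^3 − 18y^2 − 14y − 1.
F(0) = −2, F'(0) = −1, so y_1 = 0 − (−2)/(−1) = −2.
F(−2) = 4, F'(−2) = −13, so y_2 = (−2) − 4/(−13) = −22/13.
F(−22/13) = 14928/28561, F'(−22/13) = −20809/2197, so y_3 = (−22/13) − (14928/28561)/(−20809/2197) = −442870/270517.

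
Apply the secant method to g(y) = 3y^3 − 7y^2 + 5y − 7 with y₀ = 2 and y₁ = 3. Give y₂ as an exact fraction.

55/27

g(2) = −1, g(3) = 26. y₂ = 3 − 26·(3 − 2)/(26 − (−1)) = 55/27.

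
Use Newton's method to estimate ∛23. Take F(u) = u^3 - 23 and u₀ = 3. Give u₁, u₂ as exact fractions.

u₁ = 77/27, u₂ = 1365775/480249

F'(u) = 3u^2.
F(3) = 4, F'(3) = 27, so u₁ = 3 - 4/27 = 77/27.
F(77/27) = 3824/19683, F'(77/27) = 5929/243, so u₂ = (77/27) - (3824/19683)/(5929/243) = 1365775/480249.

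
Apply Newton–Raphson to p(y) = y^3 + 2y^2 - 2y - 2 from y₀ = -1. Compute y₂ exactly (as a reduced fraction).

p'(y) = 3y^2 + 4y - 2.
p(-1) = 1, p'(-1) = -3, so y₁ = (-1) - 1/(-3) = -2/3.
p(-2/3) = -2/27, p'(-2/3) = -10/3, so y₂ = (-2/3) - (-2/27)/(-10/3) = -31/45.

-31/45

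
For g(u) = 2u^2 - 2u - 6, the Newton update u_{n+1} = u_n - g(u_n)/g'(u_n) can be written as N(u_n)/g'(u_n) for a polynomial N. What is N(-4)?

g'(u) = 4u - 2.
N(u) = u·g'(u) - g(u) = u·(4u - 2) - (2u^2 - 2u - 6) = 2u^2 + 6.
N(-4) = 38.

38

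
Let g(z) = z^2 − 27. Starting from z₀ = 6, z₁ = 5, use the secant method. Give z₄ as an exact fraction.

11073/2131

g(6) = 9, g(5) = −2. z₂ = 5 − (−2)·(5 − 6)/((−2) − 9) = 57/11.
g(5) = −2, g(57/11) = −18/121. z₃ = (57/11) − (−18/121)·((57/11) − 5)/((−18/121) − (−2)) = 291/56.
g(57/11) = −18/121, g(291/56) = 9/3136. z₄ = (291/56) − (9/3136)·((291/56) − (57/11))/((9/3136) − (−18/121)) = 11073/2131.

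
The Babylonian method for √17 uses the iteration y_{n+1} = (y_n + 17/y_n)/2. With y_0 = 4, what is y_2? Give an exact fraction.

y_1 = (4 + 17/4)/2 = 33/8.
y_2 = (33/8 + 17/(33/8))/2 = 2177/528.

2177/528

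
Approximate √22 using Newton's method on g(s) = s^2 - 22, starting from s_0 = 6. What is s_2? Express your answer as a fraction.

g'(s) = 2s.
g(6) = 14, g'(6) = 12, so s_1 = 6 - 14/12 = 29/6.
g(29/6) = 49/36, g'(29/6) = 29/3, so s_2 = (29/6) - (49/36)/(29/3) = 1633/348.

1633/348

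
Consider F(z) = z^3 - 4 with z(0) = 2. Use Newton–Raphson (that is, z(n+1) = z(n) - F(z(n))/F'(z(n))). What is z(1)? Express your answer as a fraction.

F'(z) = 3z^2.
F(2) = 4, F'(2) = 12, so z(1) = 2 - 4/12 = 5/3.

5/3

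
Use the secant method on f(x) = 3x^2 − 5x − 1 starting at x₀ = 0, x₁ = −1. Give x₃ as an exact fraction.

−11/67

f(0) = −1, f(−1) = 7. x₂ = (−1) − 7·((−1) − 0)/(7 − (−1)) = −1/8.
f(−1) = 7, f(−1/8) = −21/64. x₃ = (−1/8) − (−21/64)·((−1/8) − (−1))/((−21/64) − 7) = −11/67.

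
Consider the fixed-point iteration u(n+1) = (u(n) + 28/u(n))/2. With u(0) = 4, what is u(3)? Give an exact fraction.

u(1) = (4 + 28/4)/2 = 11/2.
u(2) = (11/2 + 28/(11/2))/2 = 233/44.
u(3) = (233/44 + 28/(233/44))/2 = 108497/20504.

108497/20504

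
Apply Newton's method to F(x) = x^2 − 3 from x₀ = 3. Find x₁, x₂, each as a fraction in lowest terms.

x₁ = 2, x₂ = 7/4

F'(x) = 2x.
F(3) = 6, F'(3) = 6, so x₁ = 3 − 6/6 = 2.
F(2) = 1, F'(2) = 4, so x₂ = 2 − 1/4 = 7/4.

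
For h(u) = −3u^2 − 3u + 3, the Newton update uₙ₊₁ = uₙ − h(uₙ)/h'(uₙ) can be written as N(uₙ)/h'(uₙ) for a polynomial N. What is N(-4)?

−51

h'(u) = −6u − 3.
N(u) = u·h'(u) − h(u) = u·(−6u − 3) − (−3u^2 − 3u + 3) = −3u^2 − 3.
N(-4) = −51.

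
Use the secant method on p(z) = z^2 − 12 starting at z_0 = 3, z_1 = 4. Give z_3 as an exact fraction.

p(3) = −3, p(4) = 4. z_2 = 4 − 4·(4 − 3)/(4 − (−3)) = 24/7.
p(4) = 4, p(24/7) = −12/49. z_3 = (24/7) − (−12/49)·((24/7) − 4)/((−12/49) − 4) = 45/13.

45/13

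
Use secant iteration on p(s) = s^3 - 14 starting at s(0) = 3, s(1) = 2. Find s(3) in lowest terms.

2045/842

p(3) = 13, p(2) = -6. s(2) = 2 - (-6)·(2 - 3)/((-6) - 13) = 44/19.
p(2) = -6, p(44/19) = -10842/6859. s(3) = (44/19) - (-10842/6859)·((44/19) - 2)/((-10842/6859) - (-6)) = 2045/842.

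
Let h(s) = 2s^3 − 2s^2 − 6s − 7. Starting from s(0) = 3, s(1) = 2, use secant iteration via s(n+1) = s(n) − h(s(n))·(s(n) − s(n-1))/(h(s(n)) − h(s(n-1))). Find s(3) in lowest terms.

h(3) = 11, h(2) = −11. s(2) = 2 − (−11)·(2 − 3)/((−11) − 11) = 5/2.
h(2) = −11, h(5/2) = −13/4. s(3) = (5/2) − (−13/4)·((5/2) − 2)/((−13/4) − (−11)) = 84/31.

84/31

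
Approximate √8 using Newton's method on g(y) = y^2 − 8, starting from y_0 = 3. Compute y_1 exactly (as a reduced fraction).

17/6

g'(y) = 2y.
g(3) = 1, g'(3) = 6, so y_1 = 3 − 1/6 = 17/6.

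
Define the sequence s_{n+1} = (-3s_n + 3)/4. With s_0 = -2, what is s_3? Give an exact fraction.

93/64

s_1 = (-3·(-2) + 3)/4 = 9/4.
s_2 = (-3·(9/4) + 3)/4 = -15/16.
s_3 = (-3·(-15/16) + 3)/4 = 93/64.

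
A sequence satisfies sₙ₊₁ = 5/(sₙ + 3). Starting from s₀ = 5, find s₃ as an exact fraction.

145/127

s₁ = 5/(5 + 3) = 5/8.
s₂ = 5/(5/8 + 3) = 40/29.
s₃ = 5/(40/29 + 3) = 145/127.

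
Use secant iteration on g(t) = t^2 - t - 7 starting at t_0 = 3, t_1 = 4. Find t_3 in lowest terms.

g(3) = -1, g(4) = 5. t_2 = 4 - 5·(4 - 3)/(5 - (-1)) = 19/6.
g(4) = 5, g(19/6) = -5/36. t_3 = (19/6) - (-5/36)·((19/6) - 4)/((-5/36) - 5) = 118/37.

118/37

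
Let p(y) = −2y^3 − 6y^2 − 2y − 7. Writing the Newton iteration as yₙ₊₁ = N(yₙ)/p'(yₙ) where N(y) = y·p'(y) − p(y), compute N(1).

p'(y) = −6y^2 − 12y − 2.
N(y) = y·p'(y) − p(y) = y·(−6y^2 − 12y − 2) − (−2y^3 − 6y^2 − 2y − 7) = −4y^3 − 6y^2 + 7.
N(1) = −3.

−3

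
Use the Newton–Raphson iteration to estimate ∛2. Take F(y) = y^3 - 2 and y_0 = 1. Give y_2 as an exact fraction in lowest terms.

91/72

F'(y) = 3y^2.
F(1) = -1, F'(1) = 3, so y_1 = 1 - (-1)/3 = 4/3.
F(4/3) = 10/27, F'(4/3) = 16/3, so y_2 = (4/3) - (10/27)/(16/3) = 91/72.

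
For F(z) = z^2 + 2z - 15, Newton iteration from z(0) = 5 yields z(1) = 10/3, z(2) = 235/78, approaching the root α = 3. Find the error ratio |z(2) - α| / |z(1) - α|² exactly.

z(1) - α = 10/3 - 3 = 1/3, so |z(1) - α| = 1/3.
z(2) - α = 235/78 - 3 = 1/78, so |z(2) - α| = 1/78.
|z(1) - α|² = 1/9.
Ratio = (1/78) / (1/9) = 3/26.

3/26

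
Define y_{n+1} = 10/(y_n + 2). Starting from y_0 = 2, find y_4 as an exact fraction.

190/83

y_1 = 10/(2 + 2) = 5/2.
y_2 = 10/(5/2 + 2) = 20/9.
y_3 = 10/(20/9 + 2) = 45/19.
y_4 = 10/(45/19 + 2) = 190/83.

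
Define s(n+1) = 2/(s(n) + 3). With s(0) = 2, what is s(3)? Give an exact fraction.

34/61

s(1) = 2/(2 + 3) = 2/5.
s(2) = 2/(2/5 + 3) = 10/17.
s(3) = 2/(10/17 + 3) = 34/61.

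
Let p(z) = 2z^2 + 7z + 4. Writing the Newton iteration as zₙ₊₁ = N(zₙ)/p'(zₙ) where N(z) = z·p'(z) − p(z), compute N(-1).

p'(z) = 4z + 7.
N(z) = z·p'(z) − p(z) = z·(4z + 7) − (2z^2 + 7z + 4) = 2z^2 − 4.
N(-1) = −2.

−2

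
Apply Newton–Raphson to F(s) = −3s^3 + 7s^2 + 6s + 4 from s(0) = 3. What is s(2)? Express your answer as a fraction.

F'(s) = −9s^2 + 14s + 6.
F(3) = 4, F'(3) = −33, so s(1) = 3 − 4/(−33) = 103/33.
F(103/33) = −3584/11979, F'(103/33) = −13787/363, so s(2) = (103/33) − (−3584/11979)/(−13787/363) = 472159/151657.

472159/151657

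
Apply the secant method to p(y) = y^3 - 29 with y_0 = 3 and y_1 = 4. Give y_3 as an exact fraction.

157673/51397

p(3) = -2, p(4) = 35. y_2 = 4 - 35·(4 - 3)/(35 - (-2)) = 113/37.
p(4) = 35, p(113/37) = -26040/50653. y_3 = (113/37) - (-26040/50653)·((113/37) - 4)/((-26040/50653) - 35) = 157673/51397.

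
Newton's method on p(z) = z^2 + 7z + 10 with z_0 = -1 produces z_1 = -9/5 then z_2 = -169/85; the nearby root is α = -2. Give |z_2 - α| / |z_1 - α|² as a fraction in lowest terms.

z_1 - α = -9/5 - (-2) = -9/5 + 2 = 1/5, so |z_1 - α| = 1/5.
z_2 - α = -169/85 - (-2) = -169/85 + 2 = 1/85, so |z_2 - α| = 1/85.
|z_1 - α|² = 1/25.
Ratio = (1/85) / (1/25) = 5/17.

5/17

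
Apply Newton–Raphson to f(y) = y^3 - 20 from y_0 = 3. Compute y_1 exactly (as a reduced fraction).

f'(y) = 3y^2.
f(3) = 7, f'(3) = 27, so y_1 = 3 - 7/27 = 74/27.

74/27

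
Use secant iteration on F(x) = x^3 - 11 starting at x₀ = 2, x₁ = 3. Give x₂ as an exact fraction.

F(2) = -3, F(3) = 16. x₂ = 3 - 16·(3 - 2)/(16 - (-3)) = 41/19.

41/19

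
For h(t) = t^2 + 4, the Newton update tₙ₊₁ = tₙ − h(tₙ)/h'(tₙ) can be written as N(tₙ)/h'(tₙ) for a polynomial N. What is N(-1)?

h'(t) = 2t.
N(t) = t·h'(t) − h(t) = t·(2t) − (t^2 + 4) = t^2 − 4.
N(-1) = −3.

−3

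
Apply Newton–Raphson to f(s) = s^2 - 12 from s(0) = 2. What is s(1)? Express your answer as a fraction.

f'(s) = 2s.
f(2) = -8, f'(2) = 4, so s(1) = 2 - (-8)/4 = 4.

4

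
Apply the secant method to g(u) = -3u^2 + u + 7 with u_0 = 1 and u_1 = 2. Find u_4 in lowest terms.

g(1) = 5, g(2) = -3. u_2 = 2 - (-3)·(2 - 1)/((-3) - 5) = 13/8.
g(2) = -3, g(13/8) = 45/64. u_3 = (13/8) - (45/64)·((13/8) - 2)/((45/64) - (-3)) = 134/79.
g(13/8) = 45/64, g(134/79) = 405/6241. u_4 = (134/79) - (405/6241)·((134/79) - (13/8))/((405/6241) - (45/64)) = 1930/1133.

1930/1133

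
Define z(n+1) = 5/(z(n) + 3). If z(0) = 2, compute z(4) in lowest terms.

z(1) = 5/(2 + 3) = 1.
z(2) = 5/(1 + 3) = 5/4.
z(3) = 5/(5/4 + 3) = 20/17.
z(4) = 5/(20/17 + 3) = 85/71.

85/71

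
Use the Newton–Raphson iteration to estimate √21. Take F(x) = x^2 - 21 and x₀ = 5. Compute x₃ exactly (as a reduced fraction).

277727/60605

F'(x) = 2x.
F(5) = 4, F'(5) = 10, so x₁ = 5 - 4/10 = 23/5.
F(23/5) = 4/25, F'(23/5) = 46/5, so x₂ = (23/5) - (4/25)/(46/5) = 527/115.
F(527/115) = 4/13225, F'(527/115) = 1054/115, so x₃ = (527/115) - (4/13225)/(1054/115) = 277727/60605.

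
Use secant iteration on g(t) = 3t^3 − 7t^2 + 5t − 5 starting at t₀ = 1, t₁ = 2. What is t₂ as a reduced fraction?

g(1) = −4, g(2) = 1. t₂ = 2 − 1·(2 − 1)/(1 − (−4)) = 9/5.

9/5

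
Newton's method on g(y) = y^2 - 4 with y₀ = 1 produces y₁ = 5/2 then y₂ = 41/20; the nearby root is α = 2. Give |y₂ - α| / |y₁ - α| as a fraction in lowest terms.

y₁ - α = 5/2 - 2 = 1/2, so |y₁ - α| = 1/2.
y₂ - α = 41/20 - 2 = 1/20, so |y₂ - α| = 1/20.
Ratio = (1/20) / (1/2) = 1/10.

1/10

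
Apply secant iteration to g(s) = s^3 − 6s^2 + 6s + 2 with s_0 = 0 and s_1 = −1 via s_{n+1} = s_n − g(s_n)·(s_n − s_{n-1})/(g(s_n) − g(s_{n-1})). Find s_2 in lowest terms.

g(0) = 2, g(−1) = −11. s_2 = (−1) − (−11)·((−1) − 0)/((−11) − 2) = −2/13.

−2/13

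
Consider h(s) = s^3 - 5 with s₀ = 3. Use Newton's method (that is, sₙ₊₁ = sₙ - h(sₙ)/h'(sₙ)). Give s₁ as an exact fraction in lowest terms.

h'(s) = 3s^2.
h(3) = 22, h'(3) = 27, so s₁ = 3 - 22/27 = 59/27.

59/27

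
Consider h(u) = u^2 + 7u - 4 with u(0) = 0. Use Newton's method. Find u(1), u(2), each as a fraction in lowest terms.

h'(u) = 2u + 7.
h(0) = -4, h'(0) = 7, so u(1) = 0 - (-4)/7 = 4/7.
h(4/7) = 16/49, h'(4/7) = 57/7, so u(2) = (4/7) - (16/49)/(57/7) = 212/399.

u(1) = 4/7, u(2) = 212/399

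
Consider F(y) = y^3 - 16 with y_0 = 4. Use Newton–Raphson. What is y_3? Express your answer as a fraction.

F'(y) = 3y^2.
F(4) = 48, F'(4) = 48, so y_1 = 4 - 48/48 = 3.
F(3) = 11, F'(3) = 27, so y_2 = 3 - 11/27 = 70/27.
F(70/27) = 28072/19683, F'(70/27) = 4900/243, so y_3 = (70/27) - (28072/19683)/(4900/243) = 250232/99225.

250232/99225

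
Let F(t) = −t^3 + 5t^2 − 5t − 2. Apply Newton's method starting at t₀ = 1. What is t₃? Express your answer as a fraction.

F'(t) = −3t^2 + 10t − 5.
F(1) = −3, F'(1) = 2, so t₁ = 1 − (−3)/2 = 5/2.
F(5/2) = 9/8, F'(5/2) = 5/4, so t₂ = (5/2) − (9/8)/(5/4) = 8/5.
F(8/5) = −162/125, F'(8/5) = 83/25, so t₃ = (8/5) − (−162/125)/(83/25) = 826/415.

826/415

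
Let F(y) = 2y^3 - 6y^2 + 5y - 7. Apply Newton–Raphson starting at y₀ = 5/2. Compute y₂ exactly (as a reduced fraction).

F'(y) = 6y^2 - 12y + 5.
F(5/2) = -3/4, F'(5/2) = 25/2, so y₁ = (5/2) - (-3/4)/(25/2) = 64/25.
F(64/25) = 513/15625, F'(64/25) = 8501/625, so y₂ = (64/25) - (513/15625)/(8501/625) = 543551/212525.

543551/212525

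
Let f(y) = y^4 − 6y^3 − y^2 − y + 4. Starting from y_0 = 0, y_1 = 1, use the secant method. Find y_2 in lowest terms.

f(0) = 4, f(1) = −3. y_2 = 1 − (−3)·(1 − 0)/((−3) − 4) = 4/7.

4/7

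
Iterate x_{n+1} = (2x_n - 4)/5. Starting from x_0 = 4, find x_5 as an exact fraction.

-3996/3125

x_1 = (2·4 - 4)/5 = 4/5.
x_2 = (2·(4/5) - 4)/5 = -12/25.
x_3 = (2·(-12/25) - 4)/5 = -124/125.
x_4 = (2·(-124/125) - 4)/5 = -748/625.
x_5 = (2·(-748/625) - 4)/5 = -3996/3125.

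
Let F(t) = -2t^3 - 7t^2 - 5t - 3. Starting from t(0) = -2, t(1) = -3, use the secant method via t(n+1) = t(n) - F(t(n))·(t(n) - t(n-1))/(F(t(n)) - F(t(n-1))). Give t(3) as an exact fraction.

F(-2) = -5, F(-3) = 3. t(2) = (-3) - 3·((-3) - (-2))/(3 - (-5)) = -21/8.
F(-3) = 3, F(-21/8) = -495/256. t(3) = (-21/8) - (-495/256)·((-21/8) - (-3))/((-495/256) - 3) = -1167/421.

-1167/421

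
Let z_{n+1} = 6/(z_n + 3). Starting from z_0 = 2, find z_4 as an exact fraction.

z_1 = 6/(2 + 3) = 6/5.
z_2 = 6/(6/5 + 3) = 10/7.
z_3 = 6/(10/7 + 3) = 42/31.
z_4 = 6/(42/31 + 3) = 62/45.

62/45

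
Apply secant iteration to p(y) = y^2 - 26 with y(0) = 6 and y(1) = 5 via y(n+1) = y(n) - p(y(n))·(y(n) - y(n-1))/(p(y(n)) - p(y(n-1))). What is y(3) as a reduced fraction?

566/111

p(6) = 10, p(5) = -1. y(2) = 5 - (-1)·(5 - 6)/((-1) - 10) = 56/11.
p(5) = -1, p(56/11) = -10/121. y(3) = (56/11) - (-10/121)·((56/11) - 5)/((-10/121) - (-1)) = 566/111.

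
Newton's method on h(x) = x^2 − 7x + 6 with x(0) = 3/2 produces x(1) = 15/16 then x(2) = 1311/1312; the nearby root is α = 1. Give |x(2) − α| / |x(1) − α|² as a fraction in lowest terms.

8/41

x(1) − α = 15/16 − 1 = −1/16, so |x(1) − α| = 1/16.
x(2) − α = 1311/1312 − 1 = −1/1312, so |x(2) − α| = 1/1312.
|x(1) − α|² = 1/256.
Ratio = (1/1312) / (1/256) = 8/41.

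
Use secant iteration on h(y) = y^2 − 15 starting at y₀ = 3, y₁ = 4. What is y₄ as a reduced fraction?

h(3) = −6, h(4) = 1. y₂ = 4 − 1·(4 − 3)/(1 − (−6)) = 27/7.
h(4) = 1, h(27/7) = −6/49. y₃ = (27/7) − (−6/49)·((27/7) − 4)/((−6/49) − 1) = 213/55.
h(27/7) = −6/49, h(213/55) = −6/3025. y₄ = (213/55) − (−6/3025)·((213/55) − (27/7))/((−6/3025) − (−6/49)) = 1921/496.

1921/496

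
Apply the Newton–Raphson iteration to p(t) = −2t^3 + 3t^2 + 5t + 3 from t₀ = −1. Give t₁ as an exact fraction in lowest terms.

p'(t) = −6t^2 + 6t + 5.
p(−1) = 3, p'(−1) = −7, so t₁ = (−1) − 3/(−7) = −4/7.

−4/7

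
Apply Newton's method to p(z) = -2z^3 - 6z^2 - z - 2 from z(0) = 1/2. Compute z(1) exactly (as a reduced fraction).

0

p'(z) = -6z^2 - 12z - 1.
p(1/2) = -17/4, p'(1/2) = -17/2, so z(1) = (1/2) - (-17/4)/(-17/2) = 0.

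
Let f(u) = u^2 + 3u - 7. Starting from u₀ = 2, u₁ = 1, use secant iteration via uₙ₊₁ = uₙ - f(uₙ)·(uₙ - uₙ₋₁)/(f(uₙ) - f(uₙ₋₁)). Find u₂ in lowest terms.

f(2) = 3, f(1) = -3. u₂ = 1 - (-3)·(1 - 2)/((-3) - 3) = 3/2.

3/2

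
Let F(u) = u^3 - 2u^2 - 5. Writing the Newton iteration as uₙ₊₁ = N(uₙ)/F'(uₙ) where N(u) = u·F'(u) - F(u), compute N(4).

101

F'(u) = 3u^2 - 4u.
N(u) = u·F'(u) - F(u) = u·(3u^2 - 4u) - (u^3 - 2u^2 - 5) = 2u^3 - 2u^2 + 5.
N(4) = 101.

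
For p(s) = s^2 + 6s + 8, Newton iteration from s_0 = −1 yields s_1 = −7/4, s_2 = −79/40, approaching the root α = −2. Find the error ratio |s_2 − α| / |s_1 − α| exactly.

s_1 − α = −7/4 − (−2) = −7/4 + 2 = 1/4, so |s_1 − α| = 1/4.
s_2 − α = −79/40 − (−2) = −79/40 + 2 = 1/40, so |s_2 − α| = 1/40.
Ratio = (1/40) / (1/4) = 1/10.

1/10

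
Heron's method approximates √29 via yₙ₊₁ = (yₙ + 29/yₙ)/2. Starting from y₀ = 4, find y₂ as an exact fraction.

3881/720

y₁ = (4 + 29/4)/2 = 45/8.
y₂ = (45/8 + 29/(45/8))/2 = 3881/720.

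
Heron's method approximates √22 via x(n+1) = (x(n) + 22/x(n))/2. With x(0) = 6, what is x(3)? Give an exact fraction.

5330977/1136568

x(1) = (6 + 22/6)/2 = 29/6.
x(2) = (29/6 + 22/(29/6))/2 = 1633/348.
x(3) = (1633/348 + 22/(1633/348))/2 = 5330977/1136568.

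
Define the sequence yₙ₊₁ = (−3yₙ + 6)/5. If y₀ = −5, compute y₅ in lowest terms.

3741/3125

y₁ = (−3·(−5) + 6)/5 = 21/5.
y₂ = (−3·(21/5) + 6)/5 = −33/25.
y₃ = (−3·(−33/25) + 6)/5 = 249/125.
y₄ = (−3·(249/125) + 6)/5 = 3/625.
y₅ = (−3·(3/625) + 6)/5 = 3741/3125.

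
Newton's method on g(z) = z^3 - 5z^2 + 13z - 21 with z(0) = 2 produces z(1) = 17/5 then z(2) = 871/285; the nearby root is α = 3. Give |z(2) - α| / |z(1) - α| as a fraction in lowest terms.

8/57

z(1) - α = 17/5 - 3 = 2/5, so |z(1) - α| = 2/5.
z(2) - α = 871/285 - 3 = 16/285, so |z(2) - α| = 16/285.
Ratio = (16/285) / (2/5) = 8/57.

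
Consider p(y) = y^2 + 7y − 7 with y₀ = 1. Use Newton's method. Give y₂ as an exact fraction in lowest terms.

p'(y) = 2y + 7.
p(1) = 1, p'(1) = 9, so y₁ = 1 − 1/9 = 8/9.
p(8/9) = 1/81, p'(8/9) = 79/9, so y₂ = (8/9) − (1/81)/(79/9) = 631/711.

631/711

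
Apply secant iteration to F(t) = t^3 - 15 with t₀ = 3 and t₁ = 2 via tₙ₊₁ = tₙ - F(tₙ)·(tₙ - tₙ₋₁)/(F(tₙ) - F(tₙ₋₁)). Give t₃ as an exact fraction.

12885/5179

F(3) = 12, F(2) = -7. t₂ = 2 - (-7)·(2 - 3)/((-7) - 12) = 45/19.
F(2) = -7, F(45/19) = -11760/6859. t₃ = (45/19) - (-11760/6859)·((45/19) - 2)/((-11760/6859) - (-7)) = 12885/5179.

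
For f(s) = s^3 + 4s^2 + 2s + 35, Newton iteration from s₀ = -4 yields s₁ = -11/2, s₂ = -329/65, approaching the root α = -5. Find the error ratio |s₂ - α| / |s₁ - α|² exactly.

s₁ - α = -11/2 - (-5) = -11/2 + 5 = -1/2, so |s₁ - α| = 1/2.
s₂ - α = -329/65 - (-5) = -329/65 + 5 = -4/65, so |s₂ - α| = 4/65.
|s₁ - α|² = 1/4.
Ratio = (4/65) / (1/4) = 16/65.

16/65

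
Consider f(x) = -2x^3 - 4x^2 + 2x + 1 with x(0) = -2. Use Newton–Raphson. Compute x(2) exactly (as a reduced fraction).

f'(x) = -6x^2 - 8x + 2.
f(-2) = -3, f'(-2) = -6, so x(1) = (-2) - (-3)/(-6) = -5/2.
f(-5/2) = 9/4, f'(-5/2) = -31/2, so x(2) = (-5/2) - (9/4)/(-31/2) = -73/31.

-73/31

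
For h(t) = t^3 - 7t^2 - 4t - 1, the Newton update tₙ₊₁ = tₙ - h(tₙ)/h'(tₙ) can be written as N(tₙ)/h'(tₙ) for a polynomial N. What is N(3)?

-8

h'(t) = 3t^2 - 14t - 4.
N(t) = t·h'(t) - h(t) = t·(3t^2 - 14t - 4) - (t^3 - 7t^2 - 4t - 1) = 2t^3 - 7t^2 + 1.
N(3) = -8.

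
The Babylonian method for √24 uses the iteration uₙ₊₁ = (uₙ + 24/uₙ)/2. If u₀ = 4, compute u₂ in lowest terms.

49/10

u₁ = (4 + 24/4)/2 = 5.
u₂ = (5 + 24/5)/2 = 49/10.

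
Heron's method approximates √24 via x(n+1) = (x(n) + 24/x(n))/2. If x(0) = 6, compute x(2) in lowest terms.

x(1) = (6 + 24/6)/2 = 5.
x(2) = (5 + 24/5)/2 = 49/10.

49/10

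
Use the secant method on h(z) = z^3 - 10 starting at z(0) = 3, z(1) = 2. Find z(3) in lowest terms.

h(3) = 17, h(2) = -2. z(2) = 2 - (-2)·(2 - 3)/((-2) - 17) = 40/19.
h(2) = -2, h(40/19) = -4590/6859. z(3) = (40/19) - (-4590/6859)·((40/19) - 2)/((-4590/6859) - (-2)) = 4925/2282.

4925/2282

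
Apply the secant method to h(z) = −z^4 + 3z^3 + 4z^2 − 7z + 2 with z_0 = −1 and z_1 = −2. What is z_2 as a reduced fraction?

−26/17

h(−1) = 9, h(−2) = −8. z_2 = (−2) − (−8)·((−2) − (−1))/((−8) − 9) = −26/17.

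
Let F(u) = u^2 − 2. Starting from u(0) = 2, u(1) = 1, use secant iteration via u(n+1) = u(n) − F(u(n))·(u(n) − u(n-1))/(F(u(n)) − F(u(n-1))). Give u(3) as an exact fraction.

F(2) = 2, F(1) = −1. u(2) = 1 − (−1)·(1 − 2)/((−1) − 2) = 4/3.
F(1) = −1, F(4/3) = −2/9. u(3) = (4/3) − (−2/9)·((4/3) − 1)/((−2/9) − (−1)) = 10/7.

10/7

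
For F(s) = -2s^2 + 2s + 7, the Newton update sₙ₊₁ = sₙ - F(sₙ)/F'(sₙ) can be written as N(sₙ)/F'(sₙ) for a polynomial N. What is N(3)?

-25

F'(s) = -4s + 2.
N(s) = s·F'(s) - F(s) = s·(-4s + 2) - (-2s^2 + 2s + 7) = -2s^2 - 7.
N(3) = -25.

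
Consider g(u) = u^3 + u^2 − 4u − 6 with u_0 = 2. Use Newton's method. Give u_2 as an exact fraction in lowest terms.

3352/1557

g'(u) = 3u^2 + 2u − 4.
g(2) = −2, g'(2) = 12, so u_1 = 2 − (−2)/12 = 13/6.
g(13/6) = 43/216, g'(13/6) = 173/12, so u_2 = (13/6) − (43/216)/(173/12) = 3352/1557.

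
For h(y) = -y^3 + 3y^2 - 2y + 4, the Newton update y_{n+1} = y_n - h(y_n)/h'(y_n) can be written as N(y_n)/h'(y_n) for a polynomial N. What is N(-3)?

77

h'(y) = -3y^2 + 6y - 2.
N(y) = y·h'(y) - h(y) = y·(-3y^2 + 6y - 2) - (-y^3 + 3y^2 - 2y + 4) = -2y^3 + 3y^2 - 4.
N(-3) = 77.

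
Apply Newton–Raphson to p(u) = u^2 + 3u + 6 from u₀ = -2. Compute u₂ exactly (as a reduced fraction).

p'(u) = 2u + 3.
p(-2) = 4, p'(-2) = -1, so u₁ = (-2) - 4/(-1) = 2.
p(2) = 16, p'(2) = 7, so u₂ = 2 - 16/7 = -2/7.

-2/7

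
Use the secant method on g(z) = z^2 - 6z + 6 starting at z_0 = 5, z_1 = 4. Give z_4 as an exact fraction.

194/41

g(5) = 1, g(4) = -2. z_2 = 4 - (-2)·(4 - 5)/((-2) - 1) = 14/3.
g(4) = -2, g(14/3) = -2/9. z_3 = (14/3) - (-2/9)·((14/3) - 4)/((-2/9) - (-2)) = 19/4.
g(14/3) = -2/9, g(19/4) = 1/16. z_4 = (19/4) - (1/16)·((19/4) - (14/3))/((1/16) - (-2/9)) = 194/41.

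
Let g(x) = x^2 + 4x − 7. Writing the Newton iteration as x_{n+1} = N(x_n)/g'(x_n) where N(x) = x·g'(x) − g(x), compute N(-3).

g'(x) = 2x + 4.
N(x) = x·g'(x) − g(x) = x·(2x + 4) − (x^2 + 4x − 7) = x^2 + 7.
N(-3) = 16.

16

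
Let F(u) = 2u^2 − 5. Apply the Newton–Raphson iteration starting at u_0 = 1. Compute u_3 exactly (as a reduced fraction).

15761/9968

F'(u) = 4u.
F(1) = −3, F'(1) = 4, so u_1 = 1 − (−3)/4 = 7/4.
F(7/4) = 9/8, F'(7/4) = 7, so u_2 = (7/4) − (9/8)/7 = 89/56.
F(89/56) = 81/1568, F'(89/56) = 89/14, so u_3 = (89/56) − (81/1568)/(89/14) = 15761/9968.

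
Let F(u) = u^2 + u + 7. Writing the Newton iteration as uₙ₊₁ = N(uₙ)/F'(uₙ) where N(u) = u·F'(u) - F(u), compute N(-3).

F'(u) = 2u + 1.
N(u) = u·F'(u) - F(u) = u·(2u + 1) - (u^2 + u + 7) = u^2 - 7.
N(-3) = 2.

2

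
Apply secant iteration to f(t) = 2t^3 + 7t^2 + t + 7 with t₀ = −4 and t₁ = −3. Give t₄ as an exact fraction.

f(−4) = −13, f(−3) = 13. t₂ = (−3) − 13·((−3) − (−4))/(13 − (−13)) = −7/2.
f(−3) = 13, f(−7/2) = 7/2. t₃ = (−7/2) − (7/2)·((−7/2) − (−3))/((7/2) − 13) = −70/19.
f(−7/2) = 7/2, f(−70/19) = −11557/6859. t₄ = (−70/19) − (−11557/6859)·((−70/19) − (−7/2))/((−11557/6859) − (7/2)) = −36827/10161.

−36827/10161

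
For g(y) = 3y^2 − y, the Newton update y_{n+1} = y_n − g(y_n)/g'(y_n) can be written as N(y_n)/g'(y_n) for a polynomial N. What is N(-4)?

48

g'(y) = 6y − 1.
N(y) = y·g'(y) − g(y) = y·(6y − 1) − (3y^2 − y) = 3y^2.
N(-4) = 48.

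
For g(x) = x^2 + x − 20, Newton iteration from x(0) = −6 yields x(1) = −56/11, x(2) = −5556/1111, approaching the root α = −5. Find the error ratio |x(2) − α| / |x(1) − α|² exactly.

11/101

x(1) − α = −56/11 − (−5) = −56/11 + 5 = −1/11, so |x(1) − α| = 1/11.
x(2) − α = −5556/1111 − (−5) = −5556/1111 + 5 = −1/1111, so |x(2) − α| = 1/1111.
|x(1) − α|² = 1/121.
Ratio = (1/1111) / (1/121) = 11/101.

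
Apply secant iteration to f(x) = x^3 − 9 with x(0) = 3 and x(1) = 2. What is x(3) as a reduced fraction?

9255/4447

f(3) = 18, f(2) = −1. x(2) = 2 − (−1)·(2 − 3)/((−1) − 18) = 39/19.
f(2) = −1, f(39/19) = −2412/6859. x(3) = (39/19) − (−2412/6859)·((39/19) − 2)/((−2412/6859) − (−1)) = 9255/4447.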